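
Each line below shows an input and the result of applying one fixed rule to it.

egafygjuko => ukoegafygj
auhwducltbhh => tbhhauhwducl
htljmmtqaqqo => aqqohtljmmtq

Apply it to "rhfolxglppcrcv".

pcrcvrhfolxglp

The rule is to move the first 2 characters to the end (rotate left by 2), then swap the front and back halves of the string.
For "rhfolxglppcrcv", step one produces "folxglppcrcvrh"; step two turns that into "pcrcvrhfolxglp".
(Check on "egafygjuko": → "afygjukoeg" → "ukoegafygj" ✓)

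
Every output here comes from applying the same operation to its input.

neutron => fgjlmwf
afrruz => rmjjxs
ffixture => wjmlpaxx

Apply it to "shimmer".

Looking at the pairs, the operation is to reverse the string, then shift every letter 8 places backward in the alphabet (wrapping around).
Starting from "shimmer": after the first operation, "remmihs"; after the second, "jweeazk".

jweeazk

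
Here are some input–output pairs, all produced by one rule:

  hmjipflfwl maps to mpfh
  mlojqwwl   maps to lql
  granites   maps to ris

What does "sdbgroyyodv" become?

The pattern: move the first character to the end, then keep one character in every 3, starting at position 1 (positions 1st, 4th, 7th, ...).
Working it through for "sdbgroyyodv": intermediate "dbgroyyodvs", final "dryv".

dryv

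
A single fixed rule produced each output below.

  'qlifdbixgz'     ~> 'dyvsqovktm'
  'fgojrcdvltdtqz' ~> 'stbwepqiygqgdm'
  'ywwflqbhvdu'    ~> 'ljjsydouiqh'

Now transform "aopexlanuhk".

In each case the input is transformed by: shift every letter 13 places forward in the alphabet (wrapping around) — i.e. ROT13.
For "aopexlanuhk" the result is "nbcrkynahux".

nbcrkynahux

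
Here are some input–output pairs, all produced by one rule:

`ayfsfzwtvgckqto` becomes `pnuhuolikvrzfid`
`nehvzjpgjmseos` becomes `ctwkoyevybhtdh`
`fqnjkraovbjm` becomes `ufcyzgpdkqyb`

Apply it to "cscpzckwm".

Looking at the pairs, the operation is to shift every letter 11 places backward in the alphabet (wrapping around).
So "cscpzckwm" becomes "rhreorzlb".

rhreorzlb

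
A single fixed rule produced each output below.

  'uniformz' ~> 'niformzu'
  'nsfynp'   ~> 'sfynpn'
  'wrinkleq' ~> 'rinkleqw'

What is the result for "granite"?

Rule — move the first character to the end.
Doing the same to "granite": "raniteg".

raniteg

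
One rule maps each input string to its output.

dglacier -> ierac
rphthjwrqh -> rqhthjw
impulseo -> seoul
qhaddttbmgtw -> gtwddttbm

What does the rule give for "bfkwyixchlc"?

hlcwyixc

The transformation: delete the first 3 characters, then move the last 3 characters to the front (rotate right by 3).
"bfkwyixchlc" → "wyixchlc" → "hlcwyixc".
(Check on "impulseo": → "ulseo" → "seoul" ✓)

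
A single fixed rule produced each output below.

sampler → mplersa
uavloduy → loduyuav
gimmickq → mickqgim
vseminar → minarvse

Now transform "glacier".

aciergl

Looking at the pairs, the operation is to move the last 3 characters to the front (rotate right by 3), then move the last 2 characters to the front (rotate right by 2).
For "glacier", step one produces "ierglac"; step two turns that into "aciergl".
(Check on "sampler": → "lersamp" → "mplersa" ✓)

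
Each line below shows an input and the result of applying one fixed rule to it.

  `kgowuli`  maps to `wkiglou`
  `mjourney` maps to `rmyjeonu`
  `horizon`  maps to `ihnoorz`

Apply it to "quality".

In each case the input is transformed by: take characters alternately from the front and the back (1st, last, 2nd, 2nd-last, ...), then move the last character to the front.
On "quality" that produces "lqyutai".

lqyutai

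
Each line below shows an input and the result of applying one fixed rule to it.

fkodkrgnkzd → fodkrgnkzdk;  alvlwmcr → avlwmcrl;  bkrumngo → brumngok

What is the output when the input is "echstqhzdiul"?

ehstqhzdiulc

The pattern: move the first character to the end, then swap the first and last characters.
"echstqhzdiul" → "chstqhzdiule" → "ehstqhzdiulc".
(Check on "alvlwmcr": → "lvlwmcra" → "avlwmcrl" ✓)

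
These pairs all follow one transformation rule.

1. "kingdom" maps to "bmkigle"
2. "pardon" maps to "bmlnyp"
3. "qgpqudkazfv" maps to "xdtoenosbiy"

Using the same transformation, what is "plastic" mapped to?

The pattern: move the last 3 characters to the front (rotate right by 3), then shift every letter 2 places backward in the alphabet (wrapping around).
Doing the same to "plastic": "rganjyq".
(Check on "qgpqudkazfv": → "zfvqgpqudka" → "xdtoenosbiy" ✓)

rganjyq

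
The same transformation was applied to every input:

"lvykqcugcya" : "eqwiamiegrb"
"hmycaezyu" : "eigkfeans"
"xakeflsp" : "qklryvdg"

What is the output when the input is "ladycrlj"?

jeixrprg

In each case the input is transformed by: shift every letter 6 places forward in the alphabet (wrapping around), then move the first 2 characters to the end (rotate left by 2).
For "ladycrlj", step one produces "rgjeixrp"; step two turns that into "jeixrprg".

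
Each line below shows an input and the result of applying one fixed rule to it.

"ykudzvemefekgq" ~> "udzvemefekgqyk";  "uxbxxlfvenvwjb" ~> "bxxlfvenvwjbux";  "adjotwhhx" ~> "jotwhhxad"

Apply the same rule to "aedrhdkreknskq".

drhdkreknskqae

What's happening: move the first 2 characters to the end (rotate left by 2).
For "aedrhdkreknskq" the result is "drhdkreknskqae".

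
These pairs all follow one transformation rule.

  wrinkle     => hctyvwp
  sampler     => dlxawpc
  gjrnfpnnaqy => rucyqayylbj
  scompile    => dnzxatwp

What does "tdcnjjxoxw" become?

The transformation: shift every letter 11 places forward in the alphabet (wrapping around).
On "tdcnjjxoxw" that produces "eonyuuizih".

eonyuuizih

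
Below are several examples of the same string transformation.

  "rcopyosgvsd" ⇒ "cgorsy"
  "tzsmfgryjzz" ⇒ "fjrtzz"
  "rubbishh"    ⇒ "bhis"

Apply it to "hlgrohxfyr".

The transformation: sort the characters into alphabetical order, then keep every other character starting from the first (positions 1st, 3rd, 5th, ...).
For "hlgrohxfyr", step one produces "fghhlorrxy"; step two turns that into "fhlrx".

fhlrx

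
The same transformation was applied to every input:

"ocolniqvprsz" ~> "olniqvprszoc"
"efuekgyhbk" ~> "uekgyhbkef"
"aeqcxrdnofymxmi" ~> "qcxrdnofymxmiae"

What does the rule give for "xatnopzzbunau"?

The pattern: move the first 2 characters to the end (rotate left by 2).
On "xatnopzzbunau" that produces "tnopzzbunauxa".

tnopzzbunauxa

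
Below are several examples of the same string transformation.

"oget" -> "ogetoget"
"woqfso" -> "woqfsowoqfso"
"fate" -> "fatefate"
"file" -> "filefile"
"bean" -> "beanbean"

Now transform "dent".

dentdent

What's happening: write the whole string twice.
On "dent" that produces "dentdent".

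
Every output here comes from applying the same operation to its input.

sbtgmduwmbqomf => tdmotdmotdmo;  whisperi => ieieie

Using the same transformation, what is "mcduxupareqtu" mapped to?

In each case the input is transformed by: keep one character in every 3, starting at position 3 (positions 3rd, 6th, 9th, ...), then write the whole string 3 times in a row.
On "mcduxupareqtu": the first step gives "durt", and the second then gives "durtdurtdurt".

durtdurtdurt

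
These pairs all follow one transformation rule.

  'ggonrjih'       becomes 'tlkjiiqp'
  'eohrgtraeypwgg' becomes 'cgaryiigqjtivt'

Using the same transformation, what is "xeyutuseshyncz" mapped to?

gujapebzgawvwu

Looking at the pairs, the operation is to swap the front and back halves of the string, then shift every letter 2 places forward in the alphabet (wrapping around).
On "xeyutuseshyncz": the first step gives "eshynczxeyutus", and the second then gives "gujapebzgawvwu".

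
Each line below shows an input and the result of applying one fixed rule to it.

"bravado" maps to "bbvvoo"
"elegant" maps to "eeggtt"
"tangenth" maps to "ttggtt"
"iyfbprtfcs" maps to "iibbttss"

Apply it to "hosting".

What's happening: keep one character in every 3, starting at position 1 (positions 1st, 4th, 7th, ...), then double every character.
Applying both steps to "hosting": "htg", then "hhttgg".

hhttgg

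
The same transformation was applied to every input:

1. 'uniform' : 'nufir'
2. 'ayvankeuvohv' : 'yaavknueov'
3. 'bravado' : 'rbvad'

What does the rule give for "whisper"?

The transformation: swap each adjacent pair of characters (1↔2, 3↔4, ...), then delete the last 2 characters.
On "whisper": the first step gives "hwsiepr", and the second then gives "hwsie".

hwsie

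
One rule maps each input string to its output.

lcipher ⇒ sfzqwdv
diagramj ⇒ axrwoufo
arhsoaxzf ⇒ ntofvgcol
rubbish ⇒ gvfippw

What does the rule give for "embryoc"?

cqsapfm

The pattern: shift every letter 12 places backward in the alphabet (wrapping around), then move the last 2 characters to the front (rotate right by 2).
Starting from "embryoc": after the first operation, "sapfmcq"; after the second, "cqsapfm".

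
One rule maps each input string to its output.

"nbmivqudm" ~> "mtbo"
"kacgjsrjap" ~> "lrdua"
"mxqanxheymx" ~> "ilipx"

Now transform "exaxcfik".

The transformation: shift every letter 11 places forward in the alphabet (wrapping around), then keep every other character starting from the second (positions 2nd, 4th, 6th, ...).
Working it through for "exaxcfik": intermediate "pilinqtv", final "iiqv".

iiqv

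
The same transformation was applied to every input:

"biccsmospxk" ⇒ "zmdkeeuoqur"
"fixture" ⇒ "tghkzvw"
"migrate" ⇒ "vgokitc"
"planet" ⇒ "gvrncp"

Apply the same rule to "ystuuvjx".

Rule — shift every letter 2 places forward in the alphabet (wrapping around), then move the last 2 characters to the front (rotate right by 2).
Working it through for "ystuuvjx": intermediate "auvwwxlz", final "lzauvwwx".

lzauvwwx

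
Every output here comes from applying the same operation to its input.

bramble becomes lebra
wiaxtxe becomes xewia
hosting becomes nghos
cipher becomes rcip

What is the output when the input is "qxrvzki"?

Rule — move the first 3 characters to the end (rotate left by 3), then delete the first 2 characters.
For "qxrvzki", step one produces "vzkiqxr"; step two turns that into "kiqxr".

kiqxr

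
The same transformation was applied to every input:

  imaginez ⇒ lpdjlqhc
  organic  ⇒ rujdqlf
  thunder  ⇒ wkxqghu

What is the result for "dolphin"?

The rule is to shift every letter 3 places forward in the alphabet (wrapping around).
So "dolphin" becomes "grosklq".

grosklq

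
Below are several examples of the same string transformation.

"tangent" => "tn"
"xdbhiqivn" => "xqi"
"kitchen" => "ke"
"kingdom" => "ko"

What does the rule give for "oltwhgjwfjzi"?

ogji

The transformation: swap each adjacent pair of characters (1↔2, 3↔4, ...), then keep one character in every 3, starting at position 2 (positions 2nd, 5th, 8th, ...).
Applying both steps to "oltwhgjwfjzi": "lowtghwjjfiz", then "ogji".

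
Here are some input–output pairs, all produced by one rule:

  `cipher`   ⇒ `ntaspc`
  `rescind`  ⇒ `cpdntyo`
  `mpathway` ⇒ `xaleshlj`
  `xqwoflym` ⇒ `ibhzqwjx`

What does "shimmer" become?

dstxxpc

Looking at the pairs, the operation is to shift every letter 11 places forward in the alphabet (wrapping around).
Applying that to "shimmer" gives "dstxxpc".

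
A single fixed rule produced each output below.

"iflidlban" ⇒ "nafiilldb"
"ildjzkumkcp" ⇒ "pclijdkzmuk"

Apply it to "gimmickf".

Rule — move the last 2 characters to the front (rotate right by 2), then swap each adjacent pair of characters (1↔2, 3↔4, ...).
For "gimmickf", step one produces "kfgimmic"; step two turns that into "fkigmmci".

fkigmmci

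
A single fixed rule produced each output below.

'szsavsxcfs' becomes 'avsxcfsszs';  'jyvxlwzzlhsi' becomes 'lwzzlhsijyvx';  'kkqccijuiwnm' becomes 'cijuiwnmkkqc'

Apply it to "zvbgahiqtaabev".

Looking at the pairs, the operation is to move the last 2 characters to the front (rotate right by 2), then swap the front and back halves of the string.
For "zvbgahiqtaabev", step one produces "evzvbgahiqtaab"; step two turns that into "hiqtaabevzvbga".

hiqtaabevzvbga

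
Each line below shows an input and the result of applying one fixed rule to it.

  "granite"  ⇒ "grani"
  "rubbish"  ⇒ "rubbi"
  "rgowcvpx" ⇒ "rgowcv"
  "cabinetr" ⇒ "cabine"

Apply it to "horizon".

Rule — delete the last 2 characters.
On "horizon" that produces "horiz".

horiz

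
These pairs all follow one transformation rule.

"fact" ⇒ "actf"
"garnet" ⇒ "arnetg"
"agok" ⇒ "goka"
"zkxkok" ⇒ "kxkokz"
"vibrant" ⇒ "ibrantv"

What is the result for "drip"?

The transformation: move the first character to the end.
On "drip" that produces "ripd".

ripd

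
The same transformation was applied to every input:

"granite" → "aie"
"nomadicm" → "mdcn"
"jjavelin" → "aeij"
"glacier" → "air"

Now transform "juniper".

Each output is the input with this applied: move the first character to the end, then keep every other character starting from the second (positions 2nd, 4th, 6th, ...).
For "juniper", step one produces "uniperj"; step two turns that into "npr".

npr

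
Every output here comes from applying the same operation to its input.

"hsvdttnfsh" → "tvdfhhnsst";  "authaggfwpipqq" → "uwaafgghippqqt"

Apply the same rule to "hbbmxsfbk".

sxbbbfhkm

Each output is the input with this applied: sort the characters into alphabetical order, then move the last 2 characters to the front (rotate right by 2).
Applying both steps to "hbbmxsfbk": "bbbfhkmsx", then "sxbbbfhkm".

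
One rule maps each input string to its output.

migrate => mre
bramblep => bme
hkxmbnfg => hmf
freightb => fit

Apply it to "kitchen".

kcn

The transformation: keep one character in every 3, starting at position 1 (positions 1st, 4th, 7th, ...).
Applying that to "kitchen" gives "kcn".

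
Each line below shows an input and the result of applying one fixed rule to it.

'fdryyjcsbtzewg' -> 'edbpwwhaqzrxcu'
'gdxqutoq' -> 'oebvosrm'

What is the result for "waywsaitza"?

The rule is to shift every letter 2 places backward in the alphabet (wrapping around), then move the last character to the front.
"waywsaitza" → "uywuqygrxy" → "yuywuqygrx".

yuywuqygrx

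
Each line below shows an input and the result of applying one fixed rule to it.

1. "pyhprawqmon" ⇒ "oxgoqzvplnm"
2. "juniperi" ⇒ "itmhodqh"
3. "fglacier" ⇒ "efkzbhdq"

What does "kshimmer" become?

jrghlldq

In each case the input is transformed by: shift every letter 1 place backward in the alphabet (wrapping around).
For "kshimmer" the result is "jrghlldq".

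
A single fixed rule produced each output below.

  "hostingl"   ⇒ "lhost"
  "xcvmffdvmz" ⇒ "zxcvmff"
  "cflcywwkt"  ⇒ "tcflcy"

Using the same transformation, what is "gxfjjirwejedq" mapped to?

The rule is to move the last character to the front, then delete the last 3 characters.
Starting from "gxfjjirwejedq": after the first operation, "qgxfjjirwejed"; after the second, "qgxfjjirwe".

qgxfjjirwe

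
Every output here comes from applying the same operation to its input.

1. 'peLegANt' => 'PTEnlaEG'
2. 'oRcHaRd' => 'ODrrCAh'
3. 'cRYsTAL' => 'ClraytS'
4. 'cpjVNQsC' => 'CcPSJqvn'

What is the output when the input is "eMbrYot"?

Rule — take characters alternately from the front and the back (1st, last, 2nd, 2nd-last, ...), then flip the case of every letter.
Doing the same to "eMbrYot": "ETmOByR".

ETmOByR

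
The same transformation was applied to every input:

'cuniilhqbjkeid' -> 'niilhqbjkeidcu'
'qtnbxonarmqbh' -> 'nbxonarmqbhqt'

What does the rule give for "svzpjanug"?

zpjanugsv

What's happening: move the first 2 characters to the end (rotate left by 2).
Applying that to "svzpjanug" gives "zpjanugsv".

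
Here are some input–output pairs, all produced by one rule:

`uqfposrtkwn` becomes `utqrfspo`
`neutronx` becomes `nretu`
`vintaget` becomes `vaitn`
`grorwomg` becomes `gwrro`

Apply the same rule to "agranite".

In each case the input is transformed by: delete the last 3 characters, then take characters alternately from the front and the back (1st, last, 2nd, 2nd-last, ...).
On "agranite": the first step gives "agran", and the second then gives "angar".
(Check on "vintaget": → "vinta" → "vaitn" ✓)

angar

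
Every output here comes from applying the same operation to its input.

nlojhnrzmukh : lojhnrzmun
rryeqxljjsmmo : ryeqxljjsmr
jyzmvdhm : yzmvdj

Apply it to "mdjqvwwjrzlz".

Rule — delete the last 2 characters, then move the first character to the end.
On "mdjqvwwjrzlz": the first step gives "mdjqvwwjrz", and the second then gives "djqvwwjrzm".

djqvwwjrzm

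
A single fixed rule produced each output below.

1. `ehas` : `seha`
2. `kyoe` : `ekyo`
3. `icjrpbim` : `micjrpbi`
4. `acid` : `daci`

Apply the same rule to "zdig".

The rule is to move the last character to the front.
"zdig" → "gzdi".

gzdi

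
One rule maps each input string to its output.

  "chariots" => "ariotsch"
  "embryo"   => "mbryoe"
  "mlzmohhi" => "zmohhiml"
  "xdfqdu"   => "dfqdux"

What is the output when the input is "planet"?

lanetp

Each output is the input with this applied: swap the front and back halves of the string, then move the last 2 characters to the front (rotate right by 2).
For "planet" the result is "lanetp".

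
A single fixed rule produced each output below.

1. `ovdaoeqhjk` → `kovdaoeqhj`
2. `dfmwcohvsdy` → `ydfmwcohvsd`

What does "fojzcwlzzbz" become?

zfojzcwlzzb

The pattern: move the last character to the front.
"fojzcwlzzbz" → "zfojzcwlzzb".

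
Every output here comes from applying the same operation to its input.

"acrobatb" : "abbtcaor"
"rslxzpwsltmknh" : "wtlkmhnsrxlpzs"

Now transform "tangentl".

neltatgn

The rule is to swap each adjacent pair of characters (1↔2, 3↔4, ...), then swap the front and back halves of the string.
Starting from "tangentl": after the first operation, "atgnnelt"; after the second, "neltatgn".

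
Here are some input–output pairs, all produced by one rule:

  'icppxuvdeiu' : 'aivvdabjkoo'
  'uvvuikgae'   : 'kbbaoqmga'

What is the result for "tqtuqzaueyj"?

The transformation: swap the first and last characters, then shift every letter 6 places forward in the alphabet (wrapping around).
Working it through for "tqtuqzaueyj": intermediate "jqtuqzaueyt", final "pwzawfgakez".

pwzawfgakez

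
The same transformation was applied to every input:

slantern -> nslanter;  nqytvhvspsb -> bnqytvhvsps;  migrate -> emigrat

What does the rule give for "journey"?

yjourne

The transformation: move the last character to the front.
Doing the same to "journey": "yjourne".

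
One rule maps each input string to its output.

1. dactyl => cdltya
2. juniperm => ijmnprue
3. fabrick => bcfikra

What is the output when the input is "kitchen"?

ehikntc

The pattern: sort the characters into alphabetical order, then move the first character to the end.
Working it through for "kitchen": intermediate "cehiknt", final "ehikntc".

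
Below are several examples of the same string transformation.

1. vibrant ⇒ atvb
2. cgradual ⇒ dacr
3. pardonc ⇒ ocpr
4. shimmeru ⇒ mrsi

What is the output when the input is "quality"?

The transformation: keep every other character starting from the first (positions 1st, 3rd, 5th, ...), then swap the front and back halves of the string.
Starting from "quality": after the first operation, "qaiy"; after the second, "iyqa".

iyqa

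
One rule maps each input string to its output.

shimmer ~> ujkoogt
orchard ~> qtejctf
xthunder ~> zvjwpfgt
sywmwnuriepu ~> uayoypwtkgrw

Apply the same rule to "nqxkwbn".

pszmydp

The transformation: shift every letter 2 places forward in the alphabet (wrapping around).
Doing the same to "nqxkwbn": "pszmydp".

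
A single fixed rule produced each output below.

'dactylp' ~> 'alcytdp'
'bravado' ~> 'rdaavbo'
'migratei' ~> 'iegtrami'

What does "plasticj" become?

lcaistpj

In each case the input is transformed by: take characters alternately from the front and the back (1st, last, 2nd, 2nd-last, ...), then move the first 2 characters to the end (rotate left by 2).
On "plasticj": the first step gives "pjlcaist", and the second then gives "lcaistpj".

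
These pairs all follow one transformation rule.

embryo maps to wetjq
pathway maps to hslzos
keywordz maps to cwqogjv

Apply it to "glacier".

The rule is to shift every letter 8 places backward in the alphabet (wrapping around), then delete the last character.
Starting from "glacier": after the first operation, "ydsuawj"; after the second, "ydsuaw".

ydsuaw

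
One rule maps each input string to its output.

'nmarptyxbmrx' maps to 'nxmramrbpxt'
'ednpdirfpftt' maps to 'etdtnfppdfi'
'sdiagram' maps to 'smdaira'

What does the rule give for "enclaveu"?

Rule — take characters alternately from the front and the back (1st, last, 2nd, 2nd-last, ...), then delete the last character.
Applying both steps to "enclaveu": "eunecvla", then "eunecvl".

eunecvl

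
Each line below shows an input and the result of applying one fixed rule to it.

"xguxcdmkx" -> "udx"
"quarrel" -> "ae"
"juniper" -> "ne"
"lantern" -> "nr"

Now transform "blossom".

Each output is the input with this applied: keep one character in every 3, starting at position 3 (positions 3rd, 6th, 9th, ...).
Applying that to "blossom" gives "oo".

oo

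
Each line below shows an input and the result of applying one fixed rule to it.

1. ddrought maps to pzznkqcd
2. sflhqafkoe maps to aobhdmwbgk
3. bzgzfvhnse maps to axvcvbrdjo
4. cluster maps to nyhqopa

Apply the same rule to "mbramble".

aixnwixh

The pattern: move the last character to the front, then shift every letter 4 places backward in the alphabet (wrapping around).
Applying both steps to "mbramble": "embrambl", then "aixnwixh".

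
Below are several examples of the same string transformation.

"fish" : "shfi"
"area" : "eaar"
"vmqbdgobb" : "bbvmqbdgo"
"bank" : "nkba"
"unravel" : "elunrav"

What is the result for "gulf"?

The rule is to move the last 2 characters to the front (rotate right by 2).
So "gulf" becomes "lfgu".

lfgu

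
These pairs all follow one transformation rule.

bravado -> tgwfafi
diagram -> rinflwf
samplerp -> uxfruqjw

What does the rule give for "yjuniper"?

The transformation: shift every letter 5 places forward in the alphabet (wrapping around), then move the last character to the front.
On "yjuniper": the first step gives "dozsnujw", and the second then gives "wdozsnuj".
(Check on "samplerp": → "xfruqjwu" → "uxfruqjw" ✓)

wdozsnuj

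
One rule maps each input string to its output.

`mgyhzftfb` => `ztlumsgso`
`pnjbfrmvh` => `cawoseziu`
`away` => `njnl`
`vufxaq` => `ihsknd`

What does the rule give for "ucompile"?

hpbzcvyr

In each case the input is transformed by: shift every letter 13 places forward in the alphabet (wrapping around) — i.e. ROT13.
On "ucompile" that produces "hpbzcvyr".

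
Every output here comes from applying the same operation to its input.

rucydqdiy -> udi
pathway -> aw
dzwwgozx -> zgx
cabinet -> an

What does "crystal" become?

What's happening: keep one character in every 3, starting at position 2 (positions 2nd, 5th, 8th, ...).
So "crystal" becomes "rt".

rt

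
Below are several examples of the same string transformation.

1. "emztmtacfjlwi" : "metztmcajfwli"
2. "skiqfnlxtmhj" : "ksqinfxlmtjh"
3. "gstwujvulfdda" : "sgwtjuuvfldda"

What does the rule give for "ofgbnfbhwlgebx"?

fobgfnhblwegxb

Rule — swap each adjacent pair of characters (1↔2, 3↔4, ...).
Doing the same to "ofgbnfbhwlgebx": "fobgfnhblwegxb".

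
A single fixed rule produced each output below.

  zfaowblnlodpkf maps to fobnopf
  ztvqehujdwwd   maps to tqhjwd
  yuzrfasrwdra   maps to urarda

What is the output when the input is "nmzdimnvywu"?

mdmvw

In each case the input is transformed by: keep every other character starting from the second (positions 2nd, 4th, 6th, ...).
Applying that to "nmzdimnvywu" gives "mdmvw".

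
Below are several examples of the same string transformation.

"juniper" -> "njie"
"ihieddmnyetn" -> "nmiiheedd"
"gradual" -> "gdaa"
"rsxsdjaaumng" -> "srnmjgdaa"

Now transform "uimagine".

iigea

The transformation: sort the characters into reverse alphabetical order, then delete the first 3 characters.
On "uimagine": the first step gives "unmiigea", and the second then gives "iigea".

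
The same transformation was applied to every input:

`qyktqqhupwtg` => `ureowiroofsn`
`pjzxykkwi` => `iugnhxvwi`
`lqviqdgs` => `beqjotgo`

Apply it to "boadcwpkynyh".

Rule — move the last 3 characters to the front (rotate right by 3), then shift every letter 2 places backward in the alphabet (wrapping around).
Starting from "boadcwpkynyh": after the first operation, "nyhboadcwpky"; after the second, "lwfzmybauniw".

lwfzmybauniw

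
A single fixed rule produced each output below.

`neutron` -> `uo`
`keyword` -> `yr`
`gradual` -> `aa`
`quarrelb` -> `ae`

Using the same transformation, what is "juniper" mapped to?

In each case the input is transformed by: keep one character in every 3, starting at position 3 (positions 3rd, 6th, 9th, ...).
"juniper" → "ne".

ne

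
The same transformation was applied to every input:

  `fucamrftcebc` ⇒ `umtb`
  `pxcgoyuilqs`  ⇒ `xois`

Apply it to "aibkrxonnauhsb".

Looking at the pairs, the operation is to keep one character in every 3, starting at position 2 (positions 2nd, 5th, 8th, ...).
Applying that to "aibkrxonnauhsb" gives "irnub".

irnub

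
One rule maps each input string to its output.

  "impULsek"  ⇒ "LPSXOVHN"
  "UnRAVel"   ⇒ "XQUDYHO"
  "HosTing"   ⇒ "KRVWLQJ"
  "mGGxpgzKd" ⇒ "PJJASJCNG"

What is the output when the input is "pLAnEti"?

The pattern: shift every letter 3 places forward in the alphabet (wrapping around), then convert every letter to uppercase.
On "pLAnEti": the first step gives "sODqHwl", and the second then gives "SODQHWL".

SODQHWL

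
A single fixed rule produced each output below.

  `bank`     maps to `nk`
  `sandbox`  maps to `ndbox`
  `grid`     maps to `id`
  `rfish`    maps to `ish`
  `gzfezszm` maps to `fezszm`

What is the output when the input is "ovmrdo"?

Each output is the input with this applied: delete the first 2 characters.
On "ovmrdo" that produces "mrdo".

mrdo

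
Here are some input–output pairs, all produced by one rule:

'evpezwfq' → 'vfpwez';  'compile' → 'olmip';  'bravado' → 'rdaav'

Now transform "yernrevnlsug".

In each case the input is transformed by: take characters alternately from the front and the back (1st, last, 2nd, 2nd-last, ...), then delete the first 2 characters.
On "yernrevnlsug" that produces "eursnlrnev".

eursnlrnev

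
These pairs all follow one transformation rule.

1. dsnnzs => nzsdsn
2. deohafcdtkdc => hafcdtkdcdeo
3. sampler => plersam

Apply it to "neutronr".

Each output is the input with this applied: move the first 3 characters to the end (rotate left by 3).
So "neutronr" becomes "tronrneu".

tronrneu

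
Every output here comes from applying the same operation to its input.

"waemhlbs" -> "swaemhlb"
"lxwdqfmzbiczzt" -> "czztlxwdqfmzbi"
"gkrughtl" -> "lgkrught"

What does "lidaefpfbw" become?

bwlidaefpf

The pattern: swap the front and back halves of the string, then move the first 3 characters to the end (rotate left by 3).
Working it through for "lidaefpfbw": intermediate "fpfbwlidae", final "bwlidaefpf".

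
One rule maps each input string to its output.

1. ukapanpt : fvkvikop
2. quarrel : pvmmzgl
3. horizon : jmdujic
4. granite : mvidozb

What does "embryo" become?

The pattern: shift every letter 5 places backward in the alphabet (wrapping around), then move the first character to the end.
"embryo" → "zhwmtj" → "hwmtjz".
(Check on "quarrel": → "lpvmmzg" → "pvmmzgl" ✓)

hwmtjz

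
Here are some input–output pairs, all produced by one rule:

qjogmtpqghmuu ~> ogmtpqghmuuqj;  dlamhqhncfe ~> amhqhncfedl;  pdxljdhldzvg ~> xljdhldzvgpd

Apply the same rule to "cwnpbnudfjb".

npbnudfjbcw

Rule — move the first 2 characters to the end (rotate left by 2).
Doing the same to "cwnpbnudfjb": "npbnudfjbcw".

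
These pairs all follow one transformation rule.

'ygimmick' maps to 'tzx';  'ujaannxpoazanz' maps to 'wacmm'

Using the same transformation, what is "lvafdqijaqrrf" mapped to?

iqwe

The pattern: shift every letter 13 places forward in the alphabet (wrapping around) — i.e. ROT13, then keep one character in every 3, starting at position 2 (positions 2nd, 5th, 8th, ...).
On "lvafdqijaqrrf": the first step gives "yinsqdvwndees", and the second then gives "iqwe".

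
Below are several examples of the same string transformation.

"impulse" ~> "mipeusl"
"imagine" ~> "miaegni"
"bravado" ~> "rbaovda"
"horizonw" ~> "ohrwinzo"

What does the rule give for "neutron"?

enuntor

What's happening: move the first character to the end, then take characters alternately from the front and the back (1st, last, 2nd, 2nd-last, ...).
On "neutron": the first step gives "eutronn", and the second then gives "enuntor".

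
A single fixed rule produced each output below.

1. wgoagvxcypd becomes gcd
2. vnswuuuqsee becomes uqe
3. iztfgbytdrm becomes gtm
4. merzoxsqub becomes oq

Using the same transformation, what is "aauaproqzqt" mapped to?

pqt

Looking at the pairs, the operation is to delete the first 3 characters, then keep one character in every 3, starting at position 2 (positions 2nd, 5th, 8th, ...).
"aauaproqzqt" → "aproqzqt" → "pqt".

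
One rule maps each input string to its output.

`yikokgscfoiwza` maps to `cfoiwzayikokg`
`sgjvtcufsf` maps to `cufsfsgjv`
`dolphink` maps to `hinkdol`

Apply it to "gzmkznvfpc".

nvfpcgzmk

The rule is to swap the front and back halves of the string, then delete the last character.
Applying both steps to "gzmkznvfpc": "nvfpcgzmkz", then "nvfpcgzmk".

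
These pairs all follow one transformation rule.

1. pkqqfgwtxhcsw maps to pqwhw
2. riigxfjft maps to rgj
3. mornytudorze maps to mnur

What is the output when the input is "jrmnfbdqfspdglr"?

What's happening: keep one character in every 3, starting at position 1 (positions 1st, 4th, 7th, ...).
So "jrmnfbdqfspdglr" becomes "jndsg".

jndsg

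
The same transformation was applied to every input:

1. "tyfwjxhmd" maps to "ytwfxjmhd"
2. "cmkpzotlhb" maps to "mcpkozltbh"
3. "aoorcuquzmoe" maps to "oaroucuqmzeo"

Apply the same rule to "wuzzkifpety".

The transformation: swap each adjacent pair of characters (1↔2, 3↔4, ...).
Doing the same to "wuzzkifpety": "uwzzikpftey".

uwzzikpftey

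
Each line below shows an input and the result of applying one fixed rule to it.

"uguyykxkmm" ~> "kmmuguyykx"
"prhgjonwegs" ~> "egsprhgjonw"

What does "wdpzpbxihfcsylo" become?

Looking at the pairs, the operation is to move the last 3 characters to the front (rotate right by 3).
"wdpzpbxihfcsylo" → "ylowdpzpbxihfcs".

ylowdpzpbxihfcs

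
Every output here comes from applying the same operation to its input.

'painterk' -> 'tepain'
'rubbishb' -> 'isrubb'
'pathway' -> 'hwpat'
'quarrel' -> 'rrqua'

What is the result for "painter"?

The pattern: delete the last 2 characters, then move the last 2 characters to the front (rotate right by 2).
On "painter": the first step gives "paint", and the second then gives "ntpai".

ntpai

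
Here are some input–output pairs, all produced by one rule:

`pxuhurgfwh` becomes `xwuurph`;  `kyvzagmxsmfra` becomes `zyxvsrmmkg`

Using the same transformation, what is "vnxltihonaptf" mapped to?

xvttponnli

Rule — sort the characters into reverse alphabetical order, then delete the last 3 characters.
On "vnxltihonaptf": the first step gives "xvttponnlihfa", and the second then gives "xvttponnli".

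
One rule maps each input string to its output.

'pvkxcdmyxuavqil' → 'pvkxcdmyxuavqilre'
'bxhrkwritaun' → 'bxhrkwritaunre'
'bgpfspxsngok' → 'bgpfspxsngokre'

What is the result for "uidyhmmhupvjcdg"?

What's happening: append "re".
Doing the same to "uidyhmmhupvjcdg": "uidyhmmhupvjcdgre".

uidyhmmhupvjcdgre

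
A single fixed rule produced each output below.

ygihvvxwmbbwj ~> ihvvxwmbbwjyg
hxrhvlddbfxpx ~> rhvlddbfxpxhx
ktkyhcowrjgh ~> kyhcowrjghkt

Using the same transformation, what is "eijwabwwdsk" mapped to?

jwabwwdskei

Rule — move the first 2 characters to the end (rotate left by 2).
"eijwabwwdsk" → "jwabwwdskei".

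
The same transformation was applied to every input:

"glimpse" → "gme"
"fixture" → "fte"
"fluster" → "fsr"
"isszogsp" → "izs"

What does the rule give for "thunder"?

tnr

In each case the input is transformed by: keep one character in every 3, starting at position 1 (positions 1st, 4th, 7th, ...).
On "thunder" that produces "tnr".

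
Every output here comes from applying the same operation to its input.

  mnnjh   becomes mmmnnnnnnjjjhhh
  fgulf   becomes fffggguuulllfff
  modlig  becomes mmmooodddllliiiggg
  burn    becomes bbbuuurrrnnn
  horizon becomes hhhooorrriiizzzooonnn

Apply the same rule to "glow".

What's happening: repeat every character 3 times.
Doing the same to "glow": "ggglllooowww".

ggglllooowww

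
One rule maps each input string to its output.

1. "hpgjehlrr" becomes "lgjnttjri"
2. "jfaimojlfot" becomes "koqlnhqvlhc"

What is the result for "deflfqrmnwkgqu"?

nhstopymiswfgh

Looking at the pairs, the operation is to move the first 3 characters to the end (rotate left by 3), then shift every letter 2 places forward in the alphabet (wrapping around).
Working it through for "deflfqrmnwkgqu": intermediate "lfqrmnwkgqudef", final "nhstopymiswfgh".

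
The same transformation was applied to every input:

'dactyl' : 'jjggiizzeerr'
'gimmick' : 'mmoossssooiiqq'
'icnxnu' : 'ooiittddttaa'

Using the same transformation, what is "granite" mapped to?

mmxxggttoozzkk

In each case the input is transformed by: double every character, then shift every letter 6 places forward in the alphabet (wrapping around).
On "granite": the first step gives "ggrraanniittee", and the second then gives "mmxxggttoozzkk".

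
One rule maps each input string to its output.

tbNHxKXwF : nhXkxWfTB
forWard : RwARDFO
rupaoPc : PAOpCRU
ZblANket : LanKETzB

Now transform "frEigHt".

What's happening: flip the case of every letter, then move the first 2 characters to the end (rotate left by 2).
Applying that to "frEigHt" gives "eIGhTFR".

eIGhTFR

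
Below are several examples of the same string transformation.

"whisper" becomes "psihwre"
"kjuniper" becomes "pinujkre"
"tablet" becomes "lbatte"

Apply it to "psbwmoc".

mwbspco

In each case the input is transformed by: reverse the string, then move the first 2 characters to the end (rotate left by 2).
On "psbwmoc": the first step gives "comwbsp", and the second then gives "mwbspco".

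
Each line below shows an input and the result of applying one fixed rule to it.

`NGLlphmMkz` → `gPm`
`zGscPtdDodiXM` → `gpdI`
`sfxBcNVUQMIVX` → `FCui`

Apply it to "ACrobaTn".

The rule is to keep one character in every 3, starting at position 2 (positions 2nd, 5th, 8th, ...), then flip the case of every letter.
Applying both steps to "ACrobaTn": "Cbn", then "cBN".

cBN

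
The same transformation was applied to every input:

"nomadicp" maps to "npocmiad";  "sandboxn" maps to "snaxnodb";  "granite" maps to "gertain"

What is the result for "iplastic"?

Rule — take characters alternately from the front and the back (1st, last, 2nd, 2nd-last, ...).
"iplastic" → "icpiltas".

icpiltas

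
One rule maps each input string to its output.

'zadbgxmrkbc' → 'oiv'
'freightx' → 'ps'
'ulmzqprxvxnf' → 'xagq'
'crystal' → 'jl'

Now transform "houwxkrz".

fv

The rule is to shift every letter 11 places forward in the alphabet (wrapping around), then keep one character in every 3, starting at position 3 (positions 3rd, 6th, 9th, ...).
Working it through for "houwxkrz": intermediate "szfhivck", final "fv".
(Check on "freightx": → "qcptrsei" → "ps" ✓)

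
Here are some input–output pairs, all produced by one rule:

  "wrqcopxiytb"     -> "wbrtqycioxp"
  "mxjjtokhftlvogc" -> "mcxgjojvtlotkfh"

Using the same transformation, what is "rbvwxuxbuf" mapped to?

The pattern: take characters alternately from the front and the back (1st, last, 2nd, 2nd-last, ...).
On "rbvwxuxbuf" that produces "rfbuvbwxxu".

rfbuvbwxxu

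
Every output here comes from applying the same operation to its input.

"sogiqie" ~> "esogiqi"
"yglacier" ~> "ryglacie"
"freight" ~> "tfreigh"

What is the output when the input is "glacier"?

rglacie

The rule is to move the last character to the front.
On "glacier" that produces "rglacie".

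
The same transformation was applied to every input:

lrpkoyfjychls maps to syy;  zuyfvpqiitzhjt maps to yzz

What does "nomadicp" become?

The pattern: sort the characters into alphabetical order, then keep only the last 3 characters.
Working it through for "nomadicp": intermediate "acdimnop", final "nop".

nop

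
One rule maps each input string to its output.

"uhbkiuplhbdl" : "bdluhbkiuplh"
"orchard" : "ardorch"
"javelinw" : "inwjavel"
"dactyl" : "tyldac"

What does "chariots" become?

otschari

In each case the input is transformed by: move the last 3 characters to the front (rotate right by 3).
Doing the same to "chariots": "otschari".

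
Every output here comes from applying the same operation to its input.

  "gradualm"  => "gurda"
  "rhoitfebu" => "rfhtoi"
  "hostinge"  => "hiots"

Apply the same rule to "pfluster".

The transformation: delete the last 3 characters, then take characters alternately from the front and the back (1st, last, 2nd, 2nd-last, ...).
Working it through for "pfluster": intermediate "pflus", final "psful".

psful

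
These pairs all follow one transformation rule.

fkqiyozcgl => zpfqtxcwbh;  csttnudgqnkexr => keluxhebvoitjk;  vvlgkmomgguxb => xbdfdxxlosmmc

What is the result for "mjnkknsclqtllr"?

bbejtchkccidae

In each case the input is transformed by: move the first 3 characters to the end (rotate left by 3), then shift every letter 9 places backward in the alphabet (wrapping around).
Working it through for "mjnkknsclqtllr": intermediate "kknsclqtllrmjn", final "bbejtchkccidae".
(Check on "csttnudgqnkexr": → "tnudgqnkexrcst" → "keluxhebvoitjk" ✓)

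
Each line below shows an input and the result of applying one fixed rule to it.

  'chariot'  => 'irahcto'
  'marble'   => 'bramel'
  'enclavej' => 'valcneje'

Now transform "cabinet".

Looking at the pairs, the operation is to move the last 2 characters to the front (rotate right by 2), then reverse the string.
Applying that to "cabinet" gives "nibacte".
(Check on "enclavej": → "ejenclav" → "valcneje" ✓)

nibacte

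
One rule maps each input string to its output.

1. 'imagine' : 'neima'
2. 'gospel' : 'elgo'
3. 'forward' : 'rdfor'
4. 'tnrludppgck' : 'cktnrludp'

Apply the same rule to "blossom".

Looking at the pairs, the operation is to move the last 2 characters to the front (rotate right by 2), then delete the last 2 characters.
Doing the same to "blossom": "omblo".

omblo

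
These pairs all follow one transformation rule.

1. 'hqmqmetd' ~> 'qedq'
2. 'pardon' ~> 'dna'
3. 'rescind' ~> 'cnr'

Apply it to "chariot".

Each output is the input with this applied: move the first 2 characters to the end (rotate left by 2), then keep every other character starting from the second (positions 2nd, 4th, 6th, ...).
For "chariot", step one produces "ariotch"; step two turns that into "roc".

roc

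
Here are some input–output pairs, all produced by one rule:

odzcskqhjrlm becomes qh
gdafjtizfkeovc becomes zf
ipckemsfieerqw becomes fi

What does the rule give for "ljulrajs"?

ra

The rule is to swap the front and back halves of the string, then keep only the first 2 characters.
On "ljulrajs": the first step gives "rajsljul", and the second then gives "ra".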